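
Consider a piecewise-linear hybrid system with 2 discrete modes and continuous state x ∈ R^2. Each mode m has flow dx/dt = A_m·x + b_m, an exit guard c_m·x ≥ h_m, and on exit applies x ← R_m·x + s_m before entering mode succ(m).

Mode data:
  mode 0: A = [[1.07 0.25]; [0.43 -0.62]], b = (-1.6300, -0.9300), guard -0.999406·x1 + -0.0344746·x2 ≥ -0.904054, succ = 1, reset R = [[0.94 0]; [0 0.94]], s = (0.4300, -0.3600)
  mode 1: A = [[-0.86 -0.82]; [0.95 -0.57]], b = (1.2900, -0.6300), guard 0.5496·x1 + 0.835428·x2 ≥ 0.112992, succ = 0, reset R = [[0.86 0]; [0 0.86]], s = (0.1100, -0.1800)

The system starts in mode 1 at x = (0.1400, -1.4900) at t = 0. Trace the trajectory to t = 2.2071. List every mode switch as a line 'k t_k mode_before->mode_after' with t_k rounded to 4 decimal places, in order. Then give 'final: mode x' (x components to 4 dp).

Mode 1: guard c·x = 0.1130 hit at Δt = 0.8217 (t = 0.8217), x⁻ = (1.3792, -0.7721) → reset → x⁺ = (1.2961, -0.8440), jump to mode 0
Mode 0: guard c·x = -0.9041 hit at Δt = 0.5844 (t = 1.4061), x⁻ = (0.9324, -0.8069) → reset → x⁺ = (1.3065, -1.1185), jump to mode 1
Mode 1: guard c·x = 0.1130 hit at Δt = 0.2130 (t = 1.6191), x⁻ = (1.4952, -0.8484) → reset → x⁺ = (1.3959, -0.9096), jump to mode 0
Mode 0: flow for 0.5880 to horizon, guard not reached → x = (1.1077, -0.8237)

1 0.8217 1->0
2 1.4061 0->1
3 1.6191 1->0
final: 0 1.1077 -0.8237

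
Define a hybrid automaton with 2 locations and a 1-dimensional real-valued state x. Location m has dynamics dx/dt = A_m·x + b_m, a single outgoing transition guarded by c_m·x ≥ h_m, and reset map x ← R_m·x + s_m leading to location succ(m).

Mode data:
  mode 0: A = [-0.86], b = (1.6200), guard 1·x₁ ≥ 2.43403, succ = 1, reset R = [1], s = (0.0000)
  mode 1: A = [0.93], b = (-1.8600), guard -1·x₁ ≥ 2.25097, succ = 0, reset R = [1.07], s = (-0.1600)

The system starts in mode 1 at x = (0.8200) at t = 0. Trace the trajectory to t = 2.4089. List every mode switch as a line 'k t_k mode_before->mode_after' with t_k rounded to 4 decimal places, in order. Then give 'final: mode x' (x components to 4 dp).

Mode 1: guard c·x = 2.2510 hit at Δt = 1.3781 (t = 1.3781), x⁻ = (-2.2510) → reset → x⁺ = (-2.5685), jump to mode 0
Mode 0: flow for 1.0308 to horizon, guard not reached → x = (0.0489)

1 1.3781 1->0
final: 0 0.0489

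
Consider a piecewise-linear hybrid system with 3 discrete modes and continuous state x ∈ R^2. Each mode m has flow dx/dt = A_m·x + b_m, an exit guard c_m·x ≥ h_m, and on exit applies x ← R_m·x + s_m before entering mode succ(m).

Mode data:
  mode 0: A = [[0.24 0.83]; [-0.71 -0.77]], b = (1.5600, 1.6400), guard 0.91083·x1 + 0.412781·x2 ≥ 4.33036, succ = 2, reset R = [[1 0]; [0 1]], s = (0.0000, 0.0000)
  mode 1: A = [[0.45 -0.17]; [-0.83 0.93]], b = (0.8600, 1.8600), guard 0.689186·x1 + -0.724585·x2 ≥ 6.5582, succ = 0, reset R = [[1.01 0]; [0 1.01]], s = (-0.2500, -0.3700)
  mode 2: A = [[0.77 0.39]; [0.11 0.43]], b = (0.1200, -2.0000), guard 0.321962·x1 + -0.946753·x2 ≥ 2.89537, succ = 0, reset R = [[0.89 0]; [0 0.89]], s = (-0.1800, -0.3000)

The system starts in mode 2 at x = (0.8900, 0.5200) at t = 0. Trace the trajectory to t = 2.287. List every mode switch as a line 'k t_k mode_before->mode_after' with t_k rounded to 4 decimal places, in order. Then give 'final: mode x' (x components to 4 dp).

Mode 2: guard c·x = 2.8954 hit at Δt = 1.3056 (t = 1.3056), x⁻ = (2.2228, -2.3023) → reset → x⁺ = (1.7983, -2.3491), jump to mode 0
Mode 0: flow for 0.9814 to horizon, guard not reached → x = (2.5537, -1.0102)

1 1.3056 2->0
final: 0 2.5537 -1.0102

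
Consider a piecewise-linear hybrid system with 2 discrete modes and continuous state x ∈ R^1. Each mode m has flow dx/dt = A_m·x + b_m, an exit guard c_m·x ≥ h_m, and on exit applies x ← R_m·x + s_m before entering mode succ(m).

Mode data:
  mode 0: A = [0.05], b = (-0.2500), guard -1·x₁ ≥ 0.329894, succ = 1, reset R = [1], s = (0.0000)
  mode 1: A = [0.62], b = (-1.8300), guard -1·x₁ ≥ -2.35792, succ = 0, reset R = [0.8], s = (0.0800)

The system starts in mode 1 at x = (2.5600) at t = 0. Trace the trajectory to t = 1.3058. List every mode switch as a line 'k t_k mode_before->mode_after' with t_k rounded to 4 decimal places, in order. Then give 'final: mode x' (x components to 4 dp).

1 0.6711 1->0
final: 0 1.8685

Mode 1: guard c·x = -2.3579 hit at Δt = 0.6711 (t = 0.6711), x⁻ = (2.3579) → reset → x⁺ = (1.9663), jump to mode 0
Mode 0: flow for 0.6347 to horizon, guard not reached → x = (1.8685)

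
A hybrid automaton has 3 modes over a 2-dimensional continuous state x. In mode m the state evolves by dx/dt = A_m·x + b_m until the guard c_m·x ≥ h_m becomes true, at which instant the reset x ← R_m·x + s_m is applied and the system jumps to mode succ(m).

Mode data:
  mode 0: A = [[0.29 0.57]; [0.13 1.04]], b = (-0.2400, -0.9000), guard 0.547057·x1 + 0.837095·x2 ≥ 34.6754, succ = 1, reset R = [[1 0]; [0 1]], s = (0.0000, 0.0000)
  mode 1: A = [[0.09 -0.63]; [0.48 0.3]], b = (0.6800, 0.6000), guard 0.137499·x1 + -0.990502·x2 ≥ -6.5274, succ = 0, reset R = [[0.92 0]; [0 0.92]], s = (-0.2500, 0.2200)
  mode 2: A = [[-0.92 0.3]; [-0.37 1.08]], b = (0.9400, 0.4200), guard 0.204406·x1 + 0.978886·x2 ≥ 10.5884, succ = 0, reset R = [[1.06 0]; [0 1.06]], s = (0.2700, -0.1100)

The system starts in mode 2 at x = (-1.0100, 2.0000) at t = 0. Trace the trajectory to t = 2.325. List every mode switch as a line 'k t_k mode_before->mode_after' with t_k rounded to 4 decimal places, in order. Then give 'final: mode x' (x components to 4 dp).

1 1.4110 2->0
final: 0 13.3271 28.0942

Mode 2: guard c·x = 10.5884 hit at Δt = 1.4110 (t = 1.4110), x⁻ = (1.9317, 10.4134) → reset → x⁺ = (2.3176, 10.9282), jump to mode 0
Mode 0: flow for 0.9140 to horizon, guard not reached → x = (13.3271, 28.0942)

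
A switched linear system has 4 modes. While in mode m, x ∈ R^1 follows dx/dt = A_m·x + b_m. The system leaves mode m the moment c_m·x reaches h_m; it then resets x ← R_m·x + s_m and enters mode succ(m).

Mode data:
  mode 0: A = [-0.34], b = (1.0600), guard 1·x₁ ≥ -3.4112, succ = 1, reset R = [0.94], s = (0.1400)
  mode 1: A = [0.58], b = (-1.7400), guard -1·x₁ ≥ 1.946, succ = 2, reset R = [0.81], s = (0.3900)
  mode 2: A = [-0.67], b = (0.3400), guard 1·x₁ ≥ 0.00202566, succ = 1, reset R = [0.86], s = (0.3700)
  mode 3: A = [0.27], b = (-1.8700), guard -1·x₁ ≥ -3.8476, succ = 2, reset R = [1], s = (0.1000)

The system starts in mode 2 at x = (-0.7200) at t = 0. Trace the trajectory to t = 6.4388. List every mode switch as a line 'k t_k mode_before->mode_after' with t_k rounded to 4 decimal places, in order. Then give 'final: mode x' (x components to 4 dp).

Mode 2: guard c·x = 0.0020 hit at Δt = 1.3243 (t = 1.3243), x⁻ = (0.0020) → reset → x⁺ = (0.3717), jump to mode 1
Mode 1: guard c·x = 1.9460 hit at Δt = 1.0901 (t = 2.4144), x⁻ = (-1.9460) → reset → x⁺ = (-1.1863), jump to mode 2
Mode 2: guard c·x = 0.0020 hit at Δt = 1.8049 (t = 4.2193), x⁻ = (0.0020) → reset → x⁺ = (0.3717), jump to mode 1
Mode 1: guard c·x = 1.9460 hit at Δt = 1.0901 (t = 5.3094), x⁻ = (-1.9460) → reset → x⁺ = (-1.1863), jump to mode 2
Mode 2: flow for 1.1294 to horizon, guard not reached → x = (-0.2872)

1 1.3243 2->1
2 2.4144 1->2
3 4.2193 2->1
4 5.3094 1->2
final: 2 -0.2872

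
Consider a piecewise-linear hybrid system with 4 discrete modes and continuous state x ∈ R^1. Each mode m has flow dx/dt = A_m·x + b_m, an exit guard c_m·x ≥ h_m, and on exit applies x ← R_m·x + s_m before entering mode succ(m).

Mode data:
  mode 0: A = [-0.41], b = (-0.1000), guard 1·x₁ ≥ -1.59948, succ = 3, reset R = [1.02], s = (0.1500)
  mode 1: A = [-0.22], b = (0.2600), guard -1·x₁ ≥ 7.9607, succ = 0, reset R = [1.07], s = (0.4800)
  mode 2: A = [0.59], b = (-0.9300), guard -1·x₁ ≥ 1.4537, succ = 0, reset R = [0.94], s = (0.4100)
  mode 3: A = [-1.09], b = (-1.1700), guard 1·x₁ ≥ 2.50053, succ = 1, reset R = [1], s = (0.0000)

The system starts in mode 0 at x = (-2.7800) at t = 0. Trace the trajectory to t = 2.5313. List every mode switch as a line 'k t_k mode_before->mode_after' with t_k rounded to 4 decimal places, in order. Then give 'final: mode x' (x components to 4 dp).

Mode 0: guard c·x = -1.5995 hit at Δt = 1.5278 (t = 1.5278), x⁻ = (-1.5995) → reset → x⁺ = (-1.4815), jump to mode 3
Mode 3: flow for 1.0035 to horizon, guard not reached → x = (-1.2101)

1 1.5278 0->3
final: 3 -1.2101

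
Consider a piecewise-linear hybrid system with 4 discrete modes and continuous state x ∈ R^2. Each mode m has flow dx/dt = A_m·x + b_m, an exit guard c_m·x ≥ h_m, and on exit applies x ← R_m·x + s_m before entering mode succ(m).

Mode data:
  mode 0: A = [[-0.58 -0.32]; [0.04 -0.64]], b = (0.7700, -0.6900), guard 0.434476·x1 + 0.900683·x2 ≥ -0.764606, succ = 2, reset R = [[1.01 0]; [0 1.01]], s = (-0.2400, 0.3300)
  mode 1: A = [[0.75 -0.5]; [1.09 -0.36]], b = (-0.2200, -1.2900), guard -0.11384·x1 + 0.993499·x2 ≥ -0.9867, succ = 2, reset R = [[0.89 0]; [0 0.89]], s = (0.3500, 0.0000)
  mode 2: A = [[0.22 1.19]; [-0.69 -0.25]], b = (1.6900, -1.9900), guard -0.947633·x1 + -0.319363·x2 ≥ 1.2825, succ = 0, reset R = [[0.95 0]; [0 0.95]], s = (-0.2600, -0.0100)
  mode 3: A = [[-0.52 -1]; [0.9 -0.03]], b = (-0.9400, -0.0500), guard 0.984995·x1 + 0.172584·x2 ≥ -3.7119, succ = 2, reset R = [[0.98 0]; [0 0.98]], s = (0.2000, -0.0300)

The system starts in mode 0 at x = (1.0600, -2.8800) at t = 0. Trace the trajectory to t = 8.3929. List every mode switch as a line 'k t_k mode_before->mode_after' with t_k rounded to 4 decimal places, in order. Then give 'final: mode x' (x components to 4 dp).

Mode 0: guard c·x = -0.7646 hit at Δt = 1.4025 (t = 1.4025), x⁻ = (1.8732, -1.7525) → reset → x⁺ = (1.6519, -1.4400), jump to mode 2
Mode 2: guard c·x = 1.2825 hit at Δt = 1.1821 (t = 2.5846), x⁻ = (-0.0470, -3.8762) → reset → x⁺ = (-0.3047, -3.6924), jump to mode 0
Mode 0: guard c·x = -0.7646 hit at Δt = 2.1238 (t = 4.7083), x⁻ = (1.7481, -1.6922) → reset → x⁺ = (1.5256, -1.3791), jump to mode 2
Mode 2: guard c·x = 1.2825 hit at Δt = 1.1859 (t = 5.8942), x⁻ = (-0.0798, -3.7791) → reset → x⁺ = (-0.3358, -3.6001), jump to mode 0
Mode 0: guard c·x = -0.7646 hit at Δt = 2.1074 (t = 8.0016), x⁻ = (1.7172, -1.6773) → reset → x⁺ = (1.4943, -1.3640), jump to mode 2
Mode 2: flow for 0.3913 to horizon, guard not reached → x = (1.4118, -2.3625)

1 1.4025 0->2
2 2.5846 2->0
3 4.7083 0->2
4 5.8942 2->0
5 8.0016 0->2
final: 2 1.4118 -2.3625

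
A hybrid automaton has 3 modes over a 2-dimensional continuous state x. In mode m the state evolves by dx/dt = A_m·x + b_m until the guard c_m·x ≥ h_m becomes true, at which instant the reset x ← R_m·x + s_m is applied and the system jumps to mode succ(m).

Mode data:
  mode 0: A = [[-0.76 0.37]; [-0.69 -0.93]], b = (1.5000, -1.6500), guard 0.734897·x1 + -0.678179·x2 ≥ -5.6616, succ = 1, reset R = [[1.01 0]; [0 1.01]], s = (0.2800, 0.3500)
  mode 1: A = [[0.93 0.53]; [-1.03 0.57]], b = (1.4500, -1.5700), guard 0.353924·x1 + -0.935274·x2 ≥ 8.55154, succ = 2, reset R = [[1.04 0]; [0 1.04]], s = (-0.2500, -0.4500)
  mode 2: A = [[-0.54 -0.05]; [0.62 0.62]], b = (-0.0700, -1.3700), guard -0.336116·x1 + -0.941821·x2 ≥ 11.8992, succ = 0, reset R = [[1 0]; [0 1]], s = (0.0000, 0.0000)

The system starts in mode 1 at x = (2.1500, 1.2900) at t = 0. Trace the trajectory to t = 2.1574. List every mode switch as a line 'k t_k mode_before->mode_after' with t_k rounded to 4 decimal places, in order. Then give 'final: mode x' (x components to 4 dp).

Mode 1: guard c·x = 8.5515 hit at Δt = 1.0516 (t = 1.0516), x⁻ = (7.2497, -6.3999) → reset → x⁺ = (7.2897, -7.1059), jump to mode 2
Mode 2: flow for 1.1058 to horizon, guard not reached → x = (4.3136, -10.5611)

1 1.0516 1->2
final: 2 4.3136 -10.5611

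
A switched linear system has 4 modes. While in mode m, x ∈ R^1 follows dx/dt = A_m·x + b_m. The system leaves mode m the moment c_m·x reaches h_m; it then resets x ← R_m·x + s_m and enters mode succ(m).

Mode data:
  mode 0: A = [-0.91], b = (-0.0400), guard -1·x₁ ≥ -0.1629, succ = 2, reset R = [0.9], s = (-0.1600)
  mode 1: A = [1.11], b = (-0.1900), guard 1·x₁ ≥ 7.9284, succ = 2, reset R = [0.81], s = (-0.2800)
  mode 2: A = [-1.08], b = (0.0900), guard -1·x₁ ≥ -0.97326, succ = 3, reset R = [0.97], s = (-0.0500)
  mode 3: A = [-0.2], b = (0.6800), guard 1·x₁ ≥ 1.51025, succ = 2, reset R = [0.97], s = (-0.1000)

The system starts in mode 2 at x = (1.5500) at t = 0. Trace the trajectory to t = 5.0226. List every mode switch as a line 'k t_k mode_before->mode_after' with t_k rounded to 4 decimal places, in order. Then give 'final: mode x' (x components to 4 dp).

1 0.4626 2->3
2 1.8737 3->2
3 2.2114 2->3
4 3.6225 3->2
5 3.9602 2->3
final: 3 1.3738

Mode 2: guard c·x = -0.9733 hit at Δt = 0.4626 (t = 0.4626), x⁻ = (0.9733) → reset → x⁺ = (0.8941), jump to mode 3
Mode 3: guard c·x = 1.5103 hit at Δt = 1.4111 (t = 1.8737), x⁻ = (1.5102) → reset → x⁺ = (1.3649), jump to mode 2
Mode 2: guard c·x = -0.9733 hit at Δt = 0.3377 (t = 2.2114), x⁻ = (0.9733) → reset → x⁺ = (0.8941), jump to mode 3
Mode 3: guard c·x = 1.5103 hit at Δt = 1.4111 (t = 3.6225), x⁻ = (1.5102) → reset → x⁺ = (1.3649), jump to mode 2
Mode 2: guard c·x = -0.9733 hit at Δt = 0.3377 (t = 3.9602), x⁻ = (0.9733) → reset → x⁺ = (0.8941), jump to mode 3
Mode 3: flow for 1.0624 to horizon, guard not reached → x = (1.3738)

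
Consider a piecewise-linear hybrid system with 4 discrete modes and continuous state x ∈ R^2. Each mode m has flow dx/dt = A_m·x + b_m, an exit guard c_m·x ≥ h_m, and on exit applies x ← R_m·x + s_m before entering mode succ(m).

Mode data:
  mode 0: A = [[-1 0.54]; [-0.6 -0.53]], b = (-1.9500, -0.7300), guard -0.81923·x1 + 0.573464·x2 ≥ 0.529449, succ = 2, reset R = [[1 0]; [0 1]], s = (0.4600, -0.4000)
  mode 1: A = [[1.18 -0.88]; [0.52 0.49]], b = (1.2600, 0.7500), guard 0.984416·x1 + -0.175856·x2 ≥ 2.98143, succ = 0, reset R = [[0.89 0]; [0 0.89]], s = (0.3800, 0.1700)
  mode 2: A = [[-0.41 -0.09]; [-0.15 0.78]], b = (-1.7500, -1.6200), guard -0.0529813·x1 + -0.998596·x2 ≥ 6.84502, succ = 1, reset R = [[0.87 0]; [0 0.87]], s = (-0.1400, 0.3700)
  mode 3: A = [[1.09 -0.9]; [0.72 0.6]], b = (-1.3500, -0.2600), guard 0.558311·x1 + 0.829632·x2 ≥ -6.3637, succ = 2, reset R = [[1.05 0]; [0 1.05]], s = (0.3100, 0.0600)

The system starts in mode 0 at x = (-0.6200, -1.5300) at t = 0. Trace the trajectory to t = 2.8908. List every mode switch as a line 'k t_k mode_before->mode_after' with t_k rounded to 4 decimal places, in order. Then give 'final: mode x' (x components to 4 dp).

Mode 0: guard c·x = 0.5294 hit at Δt = 0.5344 (t = 0.5344), x⁻ = (-1.4734, -1.1816) → reset → x⁺ = (-1.0134, -1.5816), jump to mode 2
Mode 2: guard c·x = 6.8450 hit at Δt = 1.1915 (t = 1.7259), x⁻ = (-1.9325, -6.7521) → reset → x⁺ = (-1.8212, -5.5043), jump to mode 1
Mode 1: guard c·x = 2.9814 hit at Δt = 0.5619 (t = 2.2878), x⁻ = (1.7994, -6.8812) → reset → x⁺ = (1.9814, -5.9543), jump to mode 0
Mode 0: flow for 0.6030 to horizon, guard not reached → x = (-1.1079, -4.7543)

1 0.5344 0->2
2 1.7259 2->1
3 2.2878 1->0
final: 0 -1.1079 -4.7543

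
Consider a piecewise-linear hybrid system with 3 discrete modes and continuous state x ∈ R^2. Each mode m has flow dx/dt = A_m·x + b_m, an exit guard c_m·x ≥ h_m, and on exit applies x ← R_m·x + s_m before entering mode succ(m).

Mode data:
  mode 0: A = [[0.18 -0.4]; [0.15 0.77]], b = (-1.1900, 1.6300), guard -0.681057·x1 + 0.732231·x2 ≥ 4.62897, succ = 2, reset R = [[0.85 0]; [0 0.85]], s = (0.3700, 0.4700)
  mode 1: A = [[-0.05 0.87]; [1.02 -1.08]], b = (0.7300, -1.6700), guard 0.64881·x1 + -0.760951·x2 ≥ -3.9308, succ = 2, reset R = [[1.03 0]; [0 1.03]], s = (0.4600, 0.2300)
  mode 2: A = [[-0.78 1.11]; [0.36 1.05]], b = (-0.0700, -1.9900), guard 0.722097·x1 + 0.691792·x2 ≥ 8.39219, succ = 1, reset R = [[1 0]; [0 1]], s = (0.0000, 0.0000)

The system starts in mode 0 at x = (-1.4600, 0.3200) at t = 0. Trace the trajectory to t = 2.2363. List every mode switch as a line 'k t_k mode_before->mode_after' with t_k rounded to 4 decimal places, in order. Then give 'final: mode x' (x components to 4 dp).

1 1.0541 0->2
final: 2 1.7912 4.5028

Mode 0: guard c·x = 4.6290 hit at Δt = 1.0541 (t = 1.0541), x⁻ = (-3.7890, 2.7976) → reset → x⁺ = (-2.8506, 2.8479), jump to mode 2
Mode 2: flow for 1.1822 to horizon, guard not reached → x = (1.7912, 4.5028)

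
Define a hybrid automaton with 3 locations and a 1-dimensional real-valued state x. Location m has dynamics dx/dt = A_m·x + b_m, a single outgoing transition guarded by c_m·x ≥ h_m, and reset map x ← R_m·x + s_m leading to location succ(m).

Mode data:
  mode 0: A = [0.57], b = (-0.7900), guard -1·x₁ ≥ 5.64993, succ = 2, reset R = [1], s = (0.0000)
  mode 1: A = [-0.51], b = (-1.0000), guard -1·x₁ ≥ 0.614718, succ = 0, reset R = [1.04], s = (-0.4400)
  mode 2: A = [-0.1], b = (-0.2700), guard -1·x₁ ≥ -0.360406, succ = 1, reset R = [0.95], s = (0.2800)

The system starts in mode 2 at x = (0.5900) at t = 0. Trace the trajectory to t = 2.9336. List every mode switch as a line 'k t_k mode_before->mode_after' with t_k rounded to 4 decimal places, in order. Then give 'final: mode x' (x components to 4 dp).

1 0.7234 2->1
2 2.0015 1->0
final: 0 -2.8078

Mode 2: guard c·x = -0.3604 hit at Δt = 0.7234 (t = 0.7234), x⁻ = (0.3604) → reset → x⁺ = (0.6224), jump to mode 1
Mode 1: guard c·x = 0.6147 hit at Δt = 1.2781 (t = 2.0015), x⁻ = (-0.6147) → reset → x⁺ = (-1.0793), jump to mode 0
Mode 0: flow for 0.9321 to horizon, guard not reached → x = (-2.8078)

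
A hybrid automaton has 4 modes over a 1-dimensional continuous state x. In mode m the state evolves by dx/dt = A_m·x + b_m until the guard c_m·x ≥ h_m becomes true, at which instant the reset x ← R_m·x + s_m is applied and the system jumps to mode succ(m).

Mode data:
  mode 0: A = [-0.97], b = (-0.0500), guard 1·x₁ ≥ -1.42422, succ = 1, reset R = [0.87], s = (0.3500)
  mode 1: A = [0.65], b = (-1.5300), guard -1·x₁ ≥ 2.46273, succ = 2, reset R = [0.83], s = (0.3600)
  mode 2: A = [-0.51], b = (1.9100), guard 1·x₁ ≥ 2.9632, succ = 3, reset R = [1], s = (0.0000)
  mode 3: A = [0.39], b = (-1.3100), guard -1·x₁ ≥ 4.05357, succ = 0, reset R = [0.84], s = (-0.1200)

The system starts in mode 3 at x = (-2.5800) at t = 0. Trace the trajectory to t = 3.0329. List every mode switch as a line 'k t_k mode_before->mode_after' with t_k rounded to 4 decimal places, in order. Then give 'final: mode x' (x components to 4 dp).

Mode 3: guard c·x = 4.0536 hit at Δt = 0.5683 (t = 0.5683), x⁻ = (-4.0536) → reset → x⁺ = (-3.5250), jump to mode 0
Mode 0: guard c·x = -1.4242 hit at Δt = 0.9571 (t = 1.5254), x⁻ = (-1.4242) → reset → x⁺ = (-0.8891), jump to mode 1
Mode 1: guard c·x = 2.4627 hit at Δt = 0.6086 (t = 2.1340), x⁻ = (-2.4627) → reset → x⁺ = (-1.6841), jump to mode 2
Mode 2: flow for 0.8989 to horizon, guard not reached → x = (0.3124)

1 0.5683 3->0
2 1.5254 0->1
3 2.1340 1->2
final: 2 0.3124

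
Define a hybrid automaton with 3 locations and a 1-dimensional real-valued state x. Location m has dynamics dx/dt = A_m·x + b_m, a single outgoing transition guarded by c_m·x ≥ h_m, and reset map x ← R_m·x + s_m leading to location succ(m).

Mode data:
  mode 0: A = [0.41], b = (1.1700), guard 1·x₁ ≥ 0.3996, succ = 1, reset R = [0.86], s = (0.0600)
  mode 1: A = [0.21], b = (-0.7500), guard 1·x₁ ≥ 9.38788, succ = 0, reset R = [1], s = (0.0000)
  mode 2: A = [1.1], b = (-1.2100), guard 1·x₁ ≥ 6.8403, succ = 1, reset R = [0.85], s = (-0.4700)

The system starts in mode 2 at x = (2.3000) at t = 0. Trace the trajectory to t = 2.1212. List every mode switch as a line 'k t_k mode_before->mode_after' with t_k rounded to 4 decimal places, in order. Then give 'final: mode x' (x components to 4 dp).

Mode 2: guard c·x = 6.8403 hit at Δt = 1.4229 (t = 1.4229), x⁻ = (6.8403) → reset → x⁺ = (5.3443), jump to mode 1
Mode 1: flow for 0.6983 to horizon, guard not reached → x = (5.6243)

1 1.4229 2->1
final: 1 5.6243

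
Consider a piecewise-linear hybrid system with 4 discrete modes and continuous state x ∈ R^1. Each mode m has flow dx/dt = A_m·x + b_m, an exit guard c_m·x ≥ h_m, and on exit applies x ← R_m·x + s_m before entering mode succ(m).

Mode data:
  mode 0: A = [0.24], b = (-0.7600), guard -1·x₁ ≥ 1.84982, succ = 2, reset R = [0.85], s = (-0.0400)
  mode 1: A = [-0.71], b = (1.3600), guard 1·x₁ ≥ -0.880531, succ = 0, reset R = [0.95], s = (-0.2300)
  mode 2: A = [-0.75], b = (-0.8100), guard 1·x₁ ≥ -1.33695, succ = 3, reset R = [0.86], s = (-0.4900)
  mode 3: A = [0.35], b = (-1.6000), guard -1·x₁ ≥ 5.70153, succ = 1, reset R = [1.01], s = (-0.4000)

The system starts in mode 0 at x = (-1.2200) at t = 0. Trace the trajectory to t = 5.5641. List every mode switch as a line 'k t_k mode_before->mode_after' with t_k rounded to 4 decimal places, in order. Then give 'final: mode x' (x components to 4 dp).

Mode 0: guard c·x = 1.8498 hit at Δt = 0.5590 (t = 0.5590), x⁻ = (-1.8498) → reset → x⁺ = (-1.6123), jump to mode 2
Mode 2: guard c·x = -1.3370 hit at Δt = 0.9712 (t = 1.5302), x⁻ = (-1.3370) → reset → x⁺ = (-1.6398), jump to mode 3
Mode 3: guard c·x = 5.7015 hit at Δt = 1.4376 (t = 2.9678), x⁻ = (-5.7015) → reset → x⁺ = (-6.1585), jump to mode 1
Mode 1: guard c·x = -0.8805 hit at Δt = 1.4936 (t = 4.4614), x⁻ = (-0.8805) → reset → x⁺ = (-1.0665), jump to mode 0
Mode 0: guard c·x = 1.8498 hit at Δt = 0.7074 (t = 5.1688), x⁻ = (-1.8498) → reset → x⁺ = (-1.6123), jump to mode 2
Mode 2: flow for 0.3953 to horizon, guard not reached → x = (-1.4758)

1 0.5590 0->2
2 1.5302 2->3
3 2.9678 3->1
4 4.4614 1->0
5 5.1688 0->2
final: 2 -1.4758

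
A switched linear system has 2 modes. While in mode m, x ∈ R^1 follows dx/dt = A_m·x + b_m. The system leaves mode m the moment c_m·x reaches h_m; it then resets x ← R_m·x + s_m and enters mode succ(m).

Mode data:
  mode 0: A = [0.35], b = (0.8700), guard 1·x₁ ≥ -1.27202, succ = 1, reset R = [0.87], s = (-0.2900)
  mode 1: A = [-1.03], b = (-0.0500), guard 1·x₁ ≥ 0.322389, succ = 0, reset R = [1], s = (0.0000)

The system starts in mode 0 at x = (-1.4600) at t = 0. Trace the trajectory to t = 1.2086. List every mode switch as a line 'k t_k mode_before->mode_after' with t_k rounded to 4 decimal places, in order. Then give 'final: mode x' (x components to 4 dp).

Mode 0: guard c·x = -1.2720 hit at Δt = 0.4808 (t = 0.4808), x⁻ = (-1.2720) → reset → x⁺ = (-1.3967), jump to mode 1
Mode 1: flow for 0.7278 to horizon, guard not reached → x = (-0.6856)

1 0.4808 0->1
final: 1 -0.6856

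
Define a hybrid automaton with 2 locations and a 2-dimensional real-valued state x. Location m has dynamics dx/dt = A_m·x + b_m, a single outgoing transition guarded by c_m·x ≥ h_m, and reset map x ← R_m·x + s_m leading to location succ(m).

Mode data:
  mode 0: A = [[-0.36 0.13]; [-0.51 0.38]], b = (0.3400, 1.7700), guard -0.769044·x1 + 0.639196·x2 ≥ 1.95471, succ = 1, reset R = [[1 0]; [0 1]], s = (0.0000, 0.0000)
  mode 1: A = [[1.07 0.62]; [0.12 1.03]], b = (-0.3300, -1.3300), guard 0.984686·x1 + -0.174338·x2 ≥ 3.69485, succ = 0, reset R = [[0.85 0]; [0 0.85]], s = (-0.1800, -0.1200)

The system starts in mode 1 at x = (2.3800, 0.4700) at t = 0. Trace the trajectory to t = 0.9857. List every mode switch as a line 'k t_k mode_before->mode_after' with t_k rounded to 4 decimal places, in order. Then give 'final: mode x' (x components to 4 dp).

1 0.4502 1->0
final: 0 2.6793 0.2367

Mode 1: guard c·x = 3.6949 hit at Δt = 0.4502 (t = 0.4502), x⁻ = (3.7860, 0.1903) → reset → x⁺ = (3.0381, 0.0417), jump to mode 0
Mode 0: flow for 0.5355 to horizon, guard not reached → x = (2.6793, 0.2367)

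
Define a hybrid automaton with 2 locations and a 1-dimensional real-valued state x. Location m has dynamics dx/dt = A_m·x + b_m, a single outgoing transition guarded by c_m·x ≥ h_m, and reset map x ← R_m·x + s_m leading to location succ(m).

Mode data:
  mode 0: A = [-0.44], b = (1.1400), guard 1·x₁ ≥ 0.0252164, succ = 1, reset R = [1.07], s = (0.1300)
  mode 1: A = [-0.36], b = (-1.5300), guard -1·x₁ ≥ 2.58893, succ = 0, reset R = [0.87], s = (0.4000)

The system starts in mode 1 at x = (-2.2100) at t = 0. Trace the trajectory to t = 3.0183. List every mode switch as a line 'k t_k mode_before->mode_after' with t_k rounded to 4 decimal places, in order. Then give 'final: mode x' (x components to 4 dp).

Mode 1: guard c·x = 2.5889 hit at Δt = 0.5708 (t = 0.5708), x⁻ = (-2.5889) → reset → x⁺ = (-1.8524), jump to mode 0
Mode 0: guard c·x = 0.0252 hit at Δt = 1.2481 (t = 1.8189), x⁻ = (0.0252) → reset → x⁺ = (0.1570), jump to mode 1
Mode 1: flow for 1.1994 to horizon, guard not reached → x = (-1.3883)

1 0.5708 1->0
2 1.8189 0->1
final: 1 -1.3883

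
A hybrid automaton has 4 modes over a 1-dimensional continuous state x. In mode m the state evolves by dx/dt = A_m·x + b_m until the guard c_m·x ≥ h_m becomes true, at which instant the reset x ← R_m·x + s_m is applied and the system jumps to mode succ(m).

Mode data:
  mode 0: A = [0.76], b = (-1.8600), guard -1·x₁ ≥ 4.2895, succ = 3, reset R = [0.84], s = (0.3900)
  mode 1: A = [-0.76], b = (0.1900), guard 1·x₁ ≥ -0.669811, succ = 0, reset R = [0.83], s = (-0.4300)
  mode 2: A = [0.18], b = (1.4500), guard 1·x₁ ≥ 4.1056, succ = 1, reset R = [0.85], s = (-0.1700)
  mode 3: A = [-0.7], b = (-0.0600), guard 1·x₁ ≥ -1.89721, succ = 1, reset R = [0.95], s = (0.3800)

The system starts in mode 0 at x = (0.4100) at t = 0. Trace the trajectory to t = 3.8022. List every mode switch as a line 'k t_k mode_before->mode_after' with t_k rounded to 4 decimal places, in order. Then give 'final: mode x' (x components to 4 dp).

Mode 0: guard c·x = 4.2895 hit at Δt = 1.5736 (t = 1.5736), x⁻ = (-4.2895) → reset → x⁺ = (-3.2132), jump to mode 3
Mode 3: guard c·x = -1.8972 hit at Δt = 0.7801 (t = 2.3537), x⁻ = (-1.8972) → reset → x⁺ = (-1.4223), jump to mode 1
Mode 1: guard c·x = -0.6698 hit at Δt = 0.7866 (t = 3.1403), x⁻ = (-0.6698) → reset → x⁺ = (-0.9859), jump to mode 0
Mode 0: flow for 0.6619 to horizon, guard not reached → x = (-3.2305)

1 1.5736 0->3
2 2.3537 3->1
3 3.1403 1->0
final: 0 -3.2305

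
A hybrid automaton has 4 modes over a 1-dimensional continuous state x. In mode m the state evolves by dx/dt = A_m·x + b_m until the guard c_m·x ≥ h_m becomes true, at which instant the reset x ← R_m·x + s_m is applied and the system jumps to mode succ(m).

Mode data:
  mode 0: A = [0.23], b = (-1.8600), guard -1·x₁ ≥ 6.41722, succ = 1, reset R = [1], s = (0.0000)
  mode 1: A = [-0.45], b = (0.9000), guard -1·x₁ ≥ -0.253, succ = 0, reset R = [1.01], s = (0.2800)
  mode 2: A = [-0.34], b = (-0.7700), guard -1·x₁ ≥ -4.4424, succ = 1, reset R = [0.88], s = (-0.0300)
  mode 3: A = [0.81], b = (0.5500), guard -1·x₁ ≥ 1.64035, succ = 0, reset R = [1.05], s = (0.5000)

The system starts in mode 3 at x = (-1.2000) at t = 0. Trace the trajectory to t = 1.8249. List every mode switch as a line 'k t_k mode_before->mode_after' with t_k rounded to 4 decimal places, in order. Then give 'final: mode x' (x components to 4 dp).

Mode 3: guard c·x = 1.6403 hit at Δt = 0.7563 (t = 0.7563), x⁻ = (-1.6403) → reset → x⁺ = (-1.2224), jump to mode 0
Mode 0: flow for 1.0686 to horizon, guard not reached → x = (-3.8161)

1 0.7563 3->0
final: 0 -3.8161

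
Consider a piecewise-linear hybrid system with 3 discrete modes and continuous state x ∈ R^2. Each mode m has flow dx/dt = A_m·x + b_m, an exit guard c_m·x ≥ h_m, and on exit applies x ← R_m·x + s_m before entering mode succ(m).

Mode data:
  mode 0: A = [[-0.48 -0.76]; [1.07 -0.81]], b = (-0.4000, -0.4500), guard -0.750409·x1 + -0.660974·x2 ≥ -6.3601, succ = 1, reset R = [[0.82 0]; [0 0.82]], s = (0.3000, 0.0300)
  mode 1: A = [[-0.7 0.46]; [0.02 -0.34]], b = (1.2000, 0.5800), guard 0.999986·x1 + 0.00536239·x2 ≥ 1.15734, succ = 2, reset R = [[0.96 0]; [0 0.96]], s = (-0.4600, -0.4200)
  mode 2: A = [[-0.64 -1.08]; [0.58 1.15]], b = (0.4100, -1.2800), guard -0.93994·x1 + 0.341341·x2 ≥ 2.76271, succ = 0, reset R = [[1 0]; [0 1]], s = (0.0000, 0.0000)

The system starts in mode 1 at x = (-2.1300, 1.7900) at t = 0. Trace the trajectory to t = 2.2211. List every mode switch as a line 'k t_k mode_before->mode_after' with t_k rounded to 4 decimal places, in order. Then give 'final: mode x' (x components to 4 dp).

1 1.5223 1->2
final: 2 -0.2432 1.6042

Mode 1: guard c·x = 1.1573 hit at Δt = 1.5223 (t = 1.5223), x⁻ = (1.1479, 1.7544) → reset → x⁺ = (0.6420, 1.2643), jump to mode 2
Mode 2: flow for 0.6988 to horizon, guard not reached → x = (-0.2432, 1.6042)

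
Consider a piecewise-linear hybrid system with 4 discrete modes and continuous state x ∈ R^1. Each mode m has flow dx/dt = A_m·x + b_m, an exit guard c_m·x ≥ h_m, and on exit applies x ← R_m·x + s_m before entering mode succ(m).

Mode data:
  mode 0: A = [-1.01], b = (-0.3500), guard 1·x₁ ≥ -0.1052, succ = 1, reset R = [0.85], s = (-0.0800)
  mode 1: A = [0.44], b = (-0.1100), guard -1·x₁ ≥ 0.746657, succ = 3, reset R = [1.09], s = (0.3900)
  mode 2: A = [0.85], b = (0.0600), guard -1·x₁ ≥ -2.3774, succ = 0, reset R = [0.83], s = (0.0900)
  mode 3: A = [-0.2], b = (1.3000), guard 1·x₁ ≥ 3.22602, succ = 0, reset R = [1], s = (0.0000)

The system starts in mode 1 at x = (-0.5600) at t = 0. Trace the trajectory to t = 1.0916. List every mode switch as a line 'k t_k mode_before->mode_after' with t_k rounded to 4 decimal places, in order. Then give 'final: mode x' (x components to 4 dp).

Mode 1: guard c·x = 0.7467 hit at Δt = 0.4713 (t = 0.4713), x⁻ = (-0.7467) → reset → x⁺ = (-0.4239), jump to mode 3
Mode 3: flow for 0.6203 to horizon, guard not reached → x = (0.3840)

1 0.4713 1->3
final: 3 0.3840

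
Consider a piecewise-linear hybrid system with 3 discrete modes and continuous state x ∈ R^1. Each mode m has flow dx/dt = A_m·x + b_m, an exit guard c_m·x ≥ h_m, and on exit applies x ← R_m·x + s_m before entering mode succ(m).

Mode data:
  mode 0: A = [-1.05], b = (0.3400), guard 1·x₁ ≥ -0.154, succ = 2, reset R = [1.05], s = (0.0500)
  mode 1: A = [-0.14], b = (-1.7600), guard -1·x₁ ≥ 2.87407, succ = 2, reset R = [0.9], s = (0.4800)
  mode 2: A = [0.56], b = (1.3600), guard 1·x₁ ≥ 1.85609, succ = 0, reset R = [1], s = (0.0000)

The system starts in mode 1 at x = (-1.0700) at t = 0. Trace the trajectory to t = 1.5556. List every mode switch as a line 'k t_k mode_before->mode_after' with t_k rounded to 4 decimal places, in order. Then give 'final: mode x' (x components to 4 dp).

Mode 1: guard c·x = 2.8741 hit at Δt = 1.2187 (t = 1.2187), x⁻ = (-2.8741) → reset → x⁺ = (-2.1067), jump to mode 2
Mode 2: flow for 0.3369 to horizon, guard not reached → x = (-2.0398)

1 1.2187 1->2
final: 2 -2.0398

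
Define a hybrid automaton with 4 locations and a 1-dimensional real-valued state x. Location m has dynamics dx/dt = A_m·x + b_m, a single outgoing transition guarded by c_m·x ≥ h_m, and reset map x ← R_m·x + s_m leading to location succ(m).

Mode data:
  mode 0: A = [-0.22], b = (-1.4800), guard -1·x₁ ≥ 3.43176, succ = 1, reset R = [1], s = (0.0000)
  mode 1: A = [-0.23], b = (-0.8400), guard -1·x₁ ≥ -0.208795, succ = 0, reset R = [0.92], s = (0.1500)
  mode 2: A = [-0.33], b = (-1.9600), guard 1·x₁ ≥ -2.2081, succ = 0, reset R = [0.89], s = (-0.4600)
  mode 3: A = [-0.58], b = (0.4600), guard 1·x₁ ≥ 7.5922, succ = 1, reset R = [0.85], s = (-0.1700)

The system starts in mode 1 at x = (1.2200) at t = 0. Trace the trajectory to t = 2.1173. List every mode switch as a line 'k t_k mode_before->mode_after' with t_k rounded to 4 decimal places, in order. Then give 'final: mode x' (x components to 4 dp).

Mode 1: guard c·x = -0.2088 hit at Δt = 1.0114 (t = 1.0114), x⁻ = (0.2088) → reset → x⁺ = (0.3421), jump to mode 0
Mode 0: flow for 1.1059 to horizon, guard not reached → x = (-1.1846)

1 1.0114 1->0
final: 0 -1.1846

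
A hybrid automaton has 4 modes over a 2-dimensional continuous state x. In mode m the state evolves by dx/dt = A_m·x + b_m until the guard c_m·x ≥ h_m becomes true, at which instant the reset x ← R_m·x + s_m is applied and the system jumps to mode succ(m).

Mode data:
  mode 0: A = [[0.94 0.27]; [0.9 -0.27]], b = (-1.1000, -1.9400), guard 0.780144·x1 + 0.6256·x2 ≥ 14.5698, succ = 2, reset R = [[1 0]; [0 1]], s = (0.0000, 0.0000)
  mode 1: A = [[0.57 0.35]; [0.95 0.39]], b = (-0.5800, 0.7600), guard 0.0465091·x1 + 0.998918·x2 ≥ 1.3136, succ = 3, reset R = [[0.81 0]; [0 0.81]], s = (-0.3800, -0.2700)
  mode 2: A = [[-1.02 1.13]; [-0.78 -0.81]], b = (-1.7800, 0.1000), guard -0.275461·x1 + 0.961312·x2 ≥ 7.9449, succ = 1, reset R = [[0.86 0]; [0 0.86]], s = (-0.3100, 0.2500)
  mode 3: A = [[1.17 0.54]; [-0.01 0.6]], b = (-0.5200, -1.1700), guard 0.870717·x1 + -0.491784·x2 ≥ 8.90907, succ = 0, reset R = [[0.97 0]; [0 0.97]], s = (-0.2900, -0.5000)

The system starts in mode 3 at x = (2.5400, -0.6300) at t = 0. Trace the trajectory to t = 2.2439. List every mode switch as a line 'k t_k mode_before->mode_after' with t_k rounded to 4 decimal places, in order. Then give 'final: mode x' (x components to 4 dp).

1 1.3892 3->0
final: 0 14.4058 2.1549

Mode 3: guard c·x = 8.9091 hit at Δt = 1.3892 (t = 1.3892), x⁻ = (7.9260, -4.0826) → reset → x⁺ = (7.3982, -4.4601), jump to mode 0
Mode 0: flow for 0.8547 to horizon, guard not reached → x = (14.4058, 2.1549)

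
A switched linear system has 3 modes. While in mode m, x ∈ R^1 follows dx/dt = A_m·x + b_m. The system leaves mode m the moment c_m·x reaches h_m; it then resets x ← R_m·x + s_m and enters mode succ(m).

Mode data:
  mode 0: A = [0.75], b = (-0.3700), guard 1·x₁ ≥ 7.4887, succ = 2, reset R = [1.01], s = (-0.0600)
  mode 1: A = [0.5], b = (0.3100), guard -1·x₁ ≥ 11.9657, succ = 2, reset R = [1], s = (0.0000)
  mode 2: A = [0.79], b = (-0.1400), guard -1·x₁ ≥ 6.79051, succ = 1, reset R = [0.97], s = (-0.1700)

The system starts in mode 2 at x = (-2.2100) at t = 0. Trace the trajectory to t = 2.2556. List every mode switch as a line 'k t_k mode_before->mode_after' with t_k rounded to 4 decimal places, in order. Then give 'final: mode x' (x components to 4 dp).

1 1.3559 2->1
final: 1 -10.2430

Mode 2: guard c·x = 6.7905 hit at Δt = 1.3559 (t = 1.3559), x⁻ = (-6.7905) → reset → x⁺ = (-6.7568), jump to mode 1
Mode 1: flow for 0.8997 to horizon, guard not reached → x = (-10.2430)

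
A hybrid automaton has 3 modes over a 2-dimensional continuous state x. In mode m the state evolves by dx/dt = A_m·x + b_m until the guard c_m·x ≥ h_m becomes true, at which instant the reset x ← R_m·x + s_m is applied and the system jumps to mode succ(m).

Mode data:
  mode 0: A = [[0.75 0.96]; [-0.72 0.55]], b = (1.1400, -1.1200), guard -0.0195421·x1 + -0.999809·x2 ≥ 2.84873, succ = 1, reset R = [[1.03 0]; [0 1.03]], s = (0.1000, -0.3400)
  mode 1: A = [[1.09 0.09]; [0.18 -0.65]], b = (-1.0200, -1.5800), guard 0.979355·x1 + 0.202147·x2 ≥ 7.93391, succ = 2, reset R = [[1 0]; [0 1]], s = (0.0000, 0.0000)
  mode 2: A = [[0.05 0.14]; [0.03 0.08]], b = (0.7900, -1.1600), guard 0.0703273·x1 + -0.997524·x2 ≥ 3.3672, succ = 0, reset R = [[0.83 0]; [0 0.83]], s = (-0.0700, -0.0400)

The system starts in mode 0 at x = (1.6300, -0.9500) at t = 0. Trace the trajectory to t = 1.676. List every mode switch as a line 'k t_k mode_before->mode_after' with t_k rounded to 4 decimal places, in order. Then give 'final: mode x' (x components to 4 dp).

Mode 0: guard c·x = 2.8487 hit at Δt = 0.5506 (t = 0.5506), x⁻ = (2.0694, -2.8897) → reset → x⁺ = (2.2315, -3.3164), jump to mode 1
Mode 1: flow for 1.1254 to horizon, guard not reached → x = (4.7727, -2.3695)

1 0.5506 0->1
final: 1 4.7727 -2.3695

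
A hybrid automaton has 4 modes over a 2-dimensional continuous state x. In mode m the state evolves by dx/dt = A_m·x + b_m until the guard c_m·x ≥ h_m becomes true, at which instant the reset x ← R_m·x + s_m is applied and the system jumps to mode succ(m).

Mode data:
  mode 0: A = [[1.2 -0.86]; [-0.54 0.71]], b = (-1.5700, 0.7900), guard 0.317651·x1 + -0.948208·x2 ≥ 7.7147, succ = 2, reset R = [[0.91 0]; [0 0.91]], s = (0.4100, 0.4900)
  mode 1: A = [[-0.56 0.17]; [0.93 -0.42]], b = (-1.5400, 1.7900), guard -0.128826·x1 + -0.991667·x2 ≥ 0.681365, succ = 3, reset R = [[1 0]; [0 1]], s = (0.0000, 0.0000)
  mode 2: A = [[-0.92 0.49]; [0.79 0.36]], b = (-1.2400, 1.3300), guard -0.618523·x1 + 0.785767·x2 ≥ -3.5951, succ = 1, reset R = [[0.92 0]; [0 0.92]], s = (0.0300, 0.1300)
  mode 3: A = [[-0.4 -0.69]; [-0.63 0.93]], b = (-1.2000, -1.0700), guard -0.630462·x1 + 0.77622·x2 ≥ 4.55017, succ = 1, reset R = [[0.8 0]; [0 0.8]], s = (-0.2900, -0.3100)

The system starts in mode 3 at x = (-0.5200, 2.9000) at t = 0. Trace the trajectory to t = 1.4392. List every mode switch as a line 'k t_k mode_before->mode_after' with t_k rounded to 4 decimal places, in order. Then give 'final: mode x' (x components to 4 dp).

Mode 3: guard c·x = 4.5502 hit at Δt = 0.4621 (t = 0.4621), x⁻ = (-1.9635, 4.2671) → reset → x⁺ = (-1.8608, 3.1037), jump to mode 1
Mode 1: flow for 0.9771 to horizon, guard not reached → x = (-1.9127, 2.0944)

1 0.4621 3->1
final: 1 -1.9127 2.0944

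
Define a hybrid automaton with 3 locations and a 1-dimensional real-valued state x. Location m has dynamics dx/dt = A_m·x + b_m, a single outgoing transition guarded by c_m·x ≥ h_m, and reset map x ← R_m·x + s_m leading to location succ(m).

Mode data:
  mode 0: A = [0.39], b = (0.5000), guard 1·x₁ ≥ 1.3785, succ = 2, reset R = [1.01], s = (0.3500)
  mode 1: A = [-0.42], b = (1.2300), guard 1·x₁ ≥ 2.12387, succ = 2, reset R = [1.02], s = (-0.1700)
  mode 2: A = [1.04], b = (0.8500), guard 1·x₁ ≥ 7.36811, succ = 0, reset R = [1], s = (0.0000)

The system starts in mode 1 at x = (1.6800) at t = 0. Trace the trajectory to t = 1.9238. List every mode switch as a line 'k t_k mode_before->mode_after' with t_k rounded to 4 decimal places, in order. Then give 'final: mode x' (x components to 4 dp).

1 1.0459 1->2
final: 2 6.1937

Mode 1: guard c·x = 2.1239 hit at Δt = 1.0459 (t = 1.0459), x⁻ = (2.1239) → reset → x⁺ = (1.9963), jump to mode 2
Mode 2: flow for 0.8779 to horizon, guard not reached → x = (6.1937)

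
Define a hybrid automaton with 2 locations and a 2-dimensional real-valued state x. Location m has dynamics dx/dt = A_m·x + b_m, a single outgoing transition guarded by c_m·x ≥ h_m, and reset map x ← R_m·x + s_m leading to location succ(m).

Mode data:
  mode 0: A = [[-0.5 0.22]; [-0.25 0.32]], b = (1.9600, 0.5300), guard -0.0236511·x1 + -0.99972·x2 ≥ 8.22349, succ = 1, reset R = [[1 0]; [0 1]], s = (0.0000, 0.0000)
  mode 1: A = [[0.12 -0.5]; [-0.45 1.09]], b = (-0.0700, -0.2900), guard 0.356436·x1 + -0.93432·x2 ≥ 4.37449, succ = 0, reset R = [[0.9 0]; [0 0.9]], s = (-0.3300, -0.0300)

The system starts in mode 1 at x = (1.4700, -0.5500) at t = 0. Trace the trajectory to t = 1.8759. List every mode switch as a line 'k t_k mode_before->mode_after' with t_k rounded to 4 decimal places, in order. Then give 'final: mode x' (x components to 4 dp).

1 1.0200 1->0
final: 0 2.0470 -4.4065

Mode 1: guard c·x = 4.3745 hit at Δt = 1.0200 (t = 1.0200), x⁻ = (2.5478, -3.7100) → reset → x⁺ = (1.9631, -3.3690), jump to mode 0
Mode 0: flow for 0.8559 to horizon, guard not reached → x = (2.0470, -4.4065)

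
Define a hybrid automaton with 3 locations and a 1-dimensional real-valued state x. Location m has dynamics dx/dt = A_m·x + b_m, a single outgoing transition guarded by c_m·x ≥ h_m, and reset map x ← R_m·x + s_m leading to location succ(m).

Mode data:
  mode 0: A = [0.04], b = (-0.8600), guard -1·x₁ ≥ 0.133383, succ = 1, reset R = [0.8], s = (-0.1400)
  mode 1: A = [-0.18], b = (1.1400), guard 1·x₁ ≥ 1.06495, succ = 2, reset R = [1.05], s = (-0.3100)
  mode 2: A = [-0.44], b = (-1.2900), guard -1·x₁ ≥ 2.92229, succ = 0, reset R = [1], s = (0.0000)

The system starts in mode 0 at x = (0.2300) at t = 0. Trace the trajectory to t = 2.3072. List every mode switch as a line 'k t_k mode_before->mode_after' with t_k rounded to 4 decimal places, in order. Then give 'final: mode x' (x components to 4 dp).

1 0.4235 0->1
2 1.6586 1->2
final: 2 -0.1204

Mode 0: guard c·x = 0.1334 hit at Δt = 0.4235 (t = 0.4235), x⁻ = (-0.1334) → reset → x⁺ = (-0.2467), jump to mode 1
Mode 1: guard c·x = 1.0650 hit at Δt = 1.2351 (t = 1.6586), x⁻ = (1.0649) → reset → x⁺ = (0.8082), jump to mode 2
Mode 2: flow for 0.6486 to horizon, guard not reached → x = (-0.1204)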